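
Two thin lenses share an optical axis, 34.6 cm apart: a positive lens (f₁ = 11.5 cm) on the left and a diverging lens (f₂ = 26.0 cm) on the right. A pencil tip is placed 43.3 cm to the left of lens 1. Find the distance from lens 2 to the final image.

Lens 1: 1/d_i1 = 1/f₁ − 1/d_o1 = 1/(11.5) − 1/(43.3) = 0.06386, so d_i1 = 15.66 cm.
The intermediate image is 15.66 cm to the right of lens 1, which is 34.6 − (15.66) = 18.94 cm to the left of lens 2, so d_o2 = +18.94 cm.
Lens 2 is diverging, so f₂ = −26.0 cm.
Lens 2: 1/d_i2 = 1/f₂ − 1/d_o2 = 1/(-26.0) − 1/(18.94) = -0.09126, so d_i2 = -11.0 cm.
The final image is virtual, 11.0 cm to the left of lens 2 (overall magnification ≈ -0.21).

11.0 cm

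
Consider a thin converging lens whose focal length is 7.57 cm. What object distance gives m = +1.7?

3.12 cm

m = −d_i/d_o ⇒ d_i = −m·d_o.
1/f = 1/d_o + 1/d_i = 1/d_o − 1/(m·d_o) = (1 − 1/m)/d_o, so d_o = f(1 − 1/m) = (7.570)(1 − 1/(+1.7)) = 3.12 cm.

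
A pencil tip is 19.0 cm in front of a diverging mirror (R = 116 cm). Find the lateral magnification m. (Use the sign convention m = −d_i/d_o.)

f = R/2 = 116/2 = 58.00 cm; for a diverging mirror, f = -58.00 cm.
1/d_i = 1/f − 1/d_o = 1/(-58.00) − 1/(19.0) = -0.06987, so d_i = -14.31 cm.
m = −d_i/d_o = −(-14.31)/(19.0) = +0.753.
The image is virtual, upright and reduced, behind the mirror.

m = +0.753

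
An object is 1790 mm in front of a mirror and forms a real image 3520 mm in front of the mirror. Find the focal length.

f = 1190 mm (concave)

Real image ⇒ d_i = +3520 mm.
1/f = 1/d_o + 1/d_i = 1/(1790) + 1/(3520) = 0.0008428, so f = 1190 mm.
Since f is positive, the mirror is concave.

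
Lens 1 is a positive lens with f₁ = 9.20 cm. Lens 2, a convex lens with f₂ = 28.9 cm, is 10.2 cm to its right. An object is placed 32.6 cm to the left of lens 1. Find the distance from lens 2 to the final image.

2.40 cm

Lens 1: 1/d_i1 = 1/f₁ − 1/d_o1 = 1/(9.20) − 1/(32.6) = 0.07802, so d_i1 = 12.82 cm.
The intermediate image is 12.82 cm to the right of lens 1, which lies 2.620 cm to the right of lens 2 — a virtual object — so d_o2 = −2.620 cm.
Lens 2: 1/d_i2 = 1/f₂ − 1/d_o2 = 1/(28.9) − 1/(-2.620) = 0.4163, so d_i2 = 2.40 cm.
The final image is real, 2.40 cm to the right of lens 2 (overall magnification ≈ -0.36).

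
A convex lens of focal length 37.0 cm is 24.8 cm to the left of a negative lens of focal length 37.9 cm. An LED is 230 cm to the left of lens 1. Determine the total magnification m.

Lens 1: 1/d_i1 = 1/(37.0) − 1/(230) = 0.02268, so d_i1 = 44.09 cm; m₁ = −d_i1/d_o1 = -0.1917.
d_o2 = 24.8 − (44.09) = -19.29 cm (virtual object).
f₂ = −37.9 cm (diverging).
Lens 2: 1/d_i2 = 1/(-37.9) − 1/(-19.29) = 0.02546, so d_i2 = 39.28 cm; m₂ = −d_i2/d_o2 = +2.037.
m = m₁·m₂ = (-0.1917)(+2.037) = -0.390.

m = -0.390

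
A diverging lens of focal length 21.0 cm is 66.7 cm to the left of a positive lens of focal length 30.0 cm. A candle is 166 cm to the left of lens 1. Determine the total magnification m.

m = -0.0609

f₁ = −21.0 cm (diverging).
Lens 1: 1/d_i1 = 1/(-21.0) − 1/(166) = -0.05364, so d_i1 = -18.64 cm; m₁ = −d_i1/d_o1 = +0.1123.
d_o2 = 66.7 − (-18.64) = 85.34 cm.
Lens 2: 1/d_i2 = 1/(30.0) − 1/(85.34) = 0.02162, so d_i2 = 46.26 cm; m₂ = −d_i2/d_o2 = -0.5421.
m = m₁·m₂ = (+0.1123)(-0.5421) = -0.0609.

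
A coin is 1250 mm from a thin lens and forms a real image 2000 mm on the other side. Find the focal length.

f = 769 mm (converging)

Real image ⇒ d_i = +2000 mm.
1/f = 1/d_o + 1/d_i = 1/(1250) + 1/(2000) = 0.001300, so f = 769 mm.
Since f is positive, the thin lens is converging.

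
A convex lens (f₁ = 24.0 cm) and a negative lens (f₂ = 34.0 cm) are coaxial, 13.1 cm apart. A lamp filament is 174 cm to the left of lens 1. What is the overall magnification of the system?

m = -0.282

Lens 1: 1/d_i1 = 1/(24.0) − 1/(174) = 0.03592, so d_i1 = 27.84 cm; m₁ = −d_i1/d_o1 = -0.1600.
d_o2 = 13.1 − (27.84) = -14.74 cm (virtual object).
f₂ = −34.0 cm (diverging).
Lens 2: 1/d_i2 = 1/(-34.0) − 1/(-14.74) = 0.03843, so d_i2 = 26.02 cm; m₂ = −d_i2/d_o2 = +1.765.
m = m₁·m₂ = (-0.1600)(+1.765) = -0.282.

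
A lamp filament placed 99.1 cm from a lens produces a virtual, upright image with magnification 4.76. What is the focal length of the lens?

f = 125 cm (converging)

m = −d_i/d_o ⇒ d_i = −m·d_o = −(+4.76)·(99.1) = -471.7 cm.
1/f = 1/d_o + 1/d_i = 1/(99.1) + 1/(-471.7) = 0.007971, so f = 125 cm.
Since f is positive, the lens is converging.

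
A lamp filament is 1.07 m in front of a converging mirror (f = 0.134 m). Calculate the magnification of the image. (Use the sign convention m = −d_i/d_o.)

m = -0.143

1/d_i = 1/f − 1/d_o = 1/(0.1340) − 1/(1.07) = 6.528, so d_i = 0.1532 m.
m = −d_i/d_o = −(0.1532)/(1.07) = -0.143.
The image is real, inverted and reduced, in front of the mirror.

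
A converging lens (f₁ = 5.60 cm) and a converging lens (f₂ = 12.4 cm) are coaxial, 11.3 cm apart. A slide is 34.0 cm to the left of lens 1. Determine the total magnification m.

Lens 1: 1/d_i1 = 1/(5.60) − 1/(34.0) = 0.1492, so d_i1 = 6.704 cm; m₁ = −d_i1/d_o1 = -0.1972.
d_o2 = 11.3 − (6.704) = 4.596 cm.
Lens 2: 1/d_i2 = 1/(12.4) − 1/(4.596) = -0.1369, so d_i2 = -7.303 cm; m₂ = −d_i2/d_o2 = +1.589.
m = m₁·m₂ = (-0.1972)(+1.589) = -0.313.

m = -0.313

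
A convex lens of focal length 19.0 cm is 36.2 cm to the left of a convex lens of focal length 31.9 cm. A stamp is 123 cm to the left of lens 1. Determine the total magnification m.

Lens 1: 1/d_i1 = 1/(19.0) − 1/(123) = 0.04450, so d_i1 = 22.47 cm; m₁ = −d_i1/d_o1 = -0.1827.
d_o2 = 36.2 − (22.47) = 13.73 cm.
Lens 2: 1/d_i2 = 1/(31.9) − 1/(13.73) = -0.04149, so d_i2 = -24.10 cm; m₂ = −d_i2/d_o2 = +1.756.
m = m₁·m₂ = (-0.1827)(+1.756) = -0.321.

m = -0.321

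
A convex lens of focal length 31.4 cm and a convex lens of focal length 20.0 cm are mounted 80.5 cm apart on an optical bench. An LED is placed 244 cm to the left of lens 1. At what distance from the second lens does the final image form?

Lens 1: 1/d_i1 = 1/f₁ − 1/d_o1 = 1/(31.4) − 1/(244) = 0.02775, so d_i1 = 36.04 cm.
The intermediate image is 36.04 cm to the right of lens 1, which is 80.5 − (36.04) = 44.46 cm to the left of lens 2, so d_o2 = +44.46 cm.
Lens 2: 1/d_i2 = 1/f₂ − 1/d_o2 = 1/(20.0) − 1/(44.46) = 0.02751, so d_i2 = 36.4 cm.
The final image is real, 36.4 cm to the right of lens 2 (overall magnification ≈ 0.12).

36.4 cm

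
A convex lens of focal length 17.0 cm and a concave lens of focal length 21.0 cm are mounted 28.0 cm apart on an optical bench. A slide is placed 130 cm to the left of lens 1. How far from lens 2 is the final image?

Lens 1: 1/d_i1 = 1/f₁ − 1/d_o1 = 1/(17.0) − 1/(130) = 0.05113, so d_i1 = 19.56 cm.
The intermediate image is 19.56 cm to the right of lens 1, which is 28.0 − (19.56) = 8.440 cm to the left of lens 2, so d_o2 = +8.440 cm.
Lens 2 is diverging, so f₂ = −21.0 cm.
Lens 2: 1/d_i2 = 1/f₂ − 1/d_o2 = 1/(-21.0) − 1/(8.440) = -0.1661, so d_i2 = -6.02 cm.
The final image is virtual, 6.02 cm to the left of lens 2 (overall magnification ≈ -0.11).

6.02 cm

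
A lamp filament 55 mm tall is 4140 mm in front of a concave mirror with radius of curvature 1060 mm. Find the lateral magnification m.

f = R/2 = 1060/2 = 530.0 mm.
1/d_i = 1/f − 1/d_o = 1/(530.0) − 1/(4140) = 0.001645, so d_i = 607.8 mm.
m = −d_i/d_o = −(607.8)/(4140) = -0.147.
The image is real, inverted and reduced, in front of the mirror.

m = -0.147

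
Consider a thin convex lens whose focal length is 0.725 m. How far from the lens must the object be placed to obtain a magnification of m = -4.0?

m = −d_i/d_o ⇒ d_i = −m·d_o.
1/f = 1/d_o + 1/d_i = 1/d_o − 1/(m·d_o) = (1 − 1/m)/d_o, so d_o = f(1 − 1/m) = (0.7250)(1 − 1/(-4.0)) = 0.906 m.

0.906 m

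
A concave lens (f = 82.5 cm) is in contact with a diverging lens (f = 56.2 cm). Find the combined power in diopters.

P₁ = 1/f₁ = 1/(-0.825 m) = -1.212 D; P₂ = 1/f₂ = 1/(-0.562 m) = -1.779 D.
For thin lenses in contact, P = P₁ + P₂ = (-1.212) + (-1.779) = -2.99 D.

P = -2.99 D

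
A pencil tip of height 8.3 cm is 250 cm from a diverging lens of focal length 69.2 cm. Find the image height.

1.80 cm

For a diverging lens, f = -69.2 cm.
1/d_i = 1/f − 1/d_o = 1/(-69.20) − 1/(250) = -0.01845, so d_i = -54.20 cm.
m = −d_i/d_o = +0.2168.
|h_i| = |m|·h_o = 0.2168 × 8.3 = 1.80 cm. The image is virtual, upright and reduced, on the same side as the object.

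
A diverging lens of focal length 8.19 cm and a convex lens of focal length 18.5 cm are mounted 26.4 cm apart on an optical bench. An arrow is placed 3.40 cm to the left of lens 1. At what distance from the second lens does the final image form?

51.7 cm

Lens 1 is diverging, so f₁ = −8.19 cm.
Lens 1: 1/d_i1 = 1/f₁ − 1/d_o1 = 1/(-8.19) − 1/(3.40) = -0.4162, so d_i1 = -2.403 cm.
The intermediate image is 2.403 cm to the left of lens 1 (virtual), which is 26.4 − (-2.403) = 28.80 cm to the left of lens 2, so d_o2 = +28.80 cm.
Lens 2: 1/d_i2 = 1/f₂ − 1/d_o2 = 1/(18.5) − 1/(28.80) = 0.01933, so d_i2 = 51.7 cm.
The final image is real, 51.7 cm to the right of lens 2 (overall magnification ≈ -1.3).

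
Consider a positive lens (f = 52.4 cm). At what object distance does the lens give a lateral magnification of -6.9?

60.0 cm

m = −d_i/d_o ⇒ d_i = −m·d_o.
1/f = 1/d_o + 1/d_i = 1/d_o − 1/(m·d_o) = (1 − 1/m)/d_o, so d_o = f(1 − 1/m) = (52.40)(1 − 1/(-6.9)) = 60.0 cm.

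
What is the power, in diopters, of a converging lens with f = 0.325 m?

P = +3.08 D

P = 1/f = 1/(0.325 m) = +3.08 D.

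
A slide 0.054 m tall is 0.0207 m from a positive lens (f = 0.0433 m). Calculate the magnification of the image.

m = +1.92

1/d_i = 1/f − 1/d_o = 1/(0.04330) − 1/(0.0207) = -25.21, so d_i = -0.03966 m.
m = −d_i/d_o = −(-0.03966)/(0.0207) = +1.92.
The image is virtual, upright and enlarged, on the same side as the object.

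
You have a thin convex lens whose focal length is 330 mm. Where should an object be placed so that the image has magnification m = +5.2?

m = −d_i/d_o ⇒ d_i = −m·d_o.
1/f = 1/d_o + 1/d_i = 1/d_o − 1/(m·d_o) = (1 − 1/m)/d_o, so d_o = f(1 − 1/m) = (330.0)(1 − 1/(+5.2)) = 267 mm.

267 mm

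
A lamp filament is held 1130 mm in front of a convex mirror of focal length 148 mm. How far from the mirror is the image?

131 mm

For a convex mirror, f = -148 mm.
Mirror equation: 1/v = 1/f − 1/u = 1/(-148.0) − 1/(1130) = -0.006757 − 0.0008850 = -0.007642, so v = -131 mm.
The image is virtual, upright and reduced, behind the mirror.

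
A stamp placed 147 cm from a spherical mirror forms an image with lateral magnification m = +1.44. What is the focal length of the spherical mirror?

m = −d_i/d_o ⇒ d_i = −m·d_o = −(+1.44)·(147) = -211.7 cm.
1/f = 1/d_o + 1/d_i = 1/(147) + 1/(-211.7) = 0.002079, so f = 481 cm.
Since f is positive, the spherical mirror is concave.

f = 481 cm (concave)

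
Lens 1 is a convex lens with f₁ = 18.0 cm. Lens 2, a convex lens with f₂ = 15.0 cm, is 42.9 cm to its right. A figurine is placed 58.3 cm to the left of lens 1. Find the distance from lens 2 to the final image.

Lens 1: 1/d_i1 = 1/f₁ − 1/d_o1 = 1/(18.0) − 1/(58.3) = 0.03840, so d_i1 = 26.04 cm.
The intermediate image is 26.04 cm to the right of lens 1, which is 42.9 − (26.04) = 16.86 cm to the left of lens 2, so d_o2 = +16.86 cm.
Lens 2: 1/d_i2 = 1/f₂ − 1/d_o2 = 1/(15.0) − 1/(16.86) = 0.007355, so d_i2 = 136 cm.
The final image is real, 136 cm to the right of lens 2 (overall magnification ≈ 3.6).

136 cm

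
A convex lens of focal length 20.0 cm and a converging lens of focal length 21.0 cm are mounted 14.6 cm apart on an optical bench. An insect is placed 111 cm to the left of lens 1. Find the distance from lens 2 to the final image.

6.68 cm

Lens 1: 1/d_i1 = 1/f₁ − 1/d_o1 = 1/(20.0) − 1/(111) = 0.04099, so d_i1 = 24.40 cm.
The intermediate image is 24.40 cm to the right of lens 1, which lies 9.800 cm to the right of lens 2 — a virtual object — so d_o2 = −9.800 cm.
Lens 2: 1/d_i2 = 1/f₂ − 1/d_o2 = 1/(21.0) − 1/(-9.800) = 0.1497, so d_i2 = 6.68 cm.
The final image is real, 6.68 cm to the right of lens 2 (overall magnification ≈ -0.15).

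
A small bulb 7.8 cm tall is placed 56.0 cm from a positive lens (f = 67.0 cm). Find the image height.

1/d_i = 1/f − 1/d_o = 1/(67.00) − 1/(56.0) = -0.002932, so d_i = -341.1 cm.
m = −d_i/d_o = +6.091.
|h_i| = |m|·h_o = 6.091 × 7.8 = 47.5 cm. The image is virtual, upright and enlarged, on the same side as the object.

47.5 cm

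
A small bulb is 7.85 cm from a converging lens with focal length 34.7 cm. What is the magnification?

m = +1.29

1/d_i = 1/f − 1/d_o = 1/(34.70) − 1/(7.85) = -0.09857, so d_i = -10.15 cm.
m = −d_i/d_o = −(-10.15)/(7.85) = +1.29.
The image is virtual, upright and enlarged, on the same side as the object.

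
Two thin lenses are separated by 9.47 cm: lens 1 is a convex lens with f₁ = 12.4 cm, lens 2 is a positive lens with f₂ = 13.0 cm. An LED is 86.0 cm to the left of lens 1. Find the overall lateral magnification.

Lens 1: 1/d_i1 = 1/(12.4) − 1/(86.0) = 0.06902, so d_i1 = 14.49 cm; m₁ = −d_i1/d_o1 = -0.1685.
d_o2 = 9.47 − (14.49) = -5.020 cm (virtual object).
Lens 2: 1/d_i2 = 1/(13.0) − 1/(-5.020) = 0.2761, so d_i2 = 3.622 cm; m₂ = −d_i2/d_o2 = +0.7214.
m = m₁·m₂ = (-0.1685)(+0.7214) = -0.122.

m = -0.122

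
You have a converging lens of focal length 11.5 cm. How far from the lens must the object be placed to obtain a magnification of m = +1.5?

3.83 cm

m = −d_i/d_o ⇒ d_i = −m·d_o.
1/f = 1/d_o + 1/d_i = 1/d_o − 1/(m·d_o) = (1 − 1/m)/d_o, so d_o = f(1 − 1/m) = (11.50)(1 − 1/(+1.5)) = 3.83 cm.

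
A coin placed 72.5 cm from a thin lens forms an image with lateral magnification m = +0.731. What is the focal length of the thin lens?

f = -197 cm (diverging)

m = −d_i/d_o ⇒ d_i = −m·d_o = −(+0.731)·(72.5) = -53.00 cm.
1/f = 1/d_o + 1/d_i = 1/(72.5) + 1/(-53.00) = -0.005075, so f = -197 cm.
Since f is negative, the thin lens is diverging.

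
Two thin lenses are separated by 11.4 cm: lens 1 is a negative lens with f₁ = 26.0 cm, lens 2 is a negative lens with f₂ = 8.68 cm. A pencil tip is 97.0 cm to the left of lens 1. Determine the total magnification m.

m = +0.0452

f₁ = −26.0 cm (diverging).
Lens 1: 1/d_i1 = 1/(-26.0) − 1/(97.0) = -0.04877, so d_i1 = -20.50 cm; m₁ = −d_i1/d_o1 = +0.2113.
d_o2 = 11.4 − (-20.50) = 31.90 cm.
f₂ = −8.68 cm (diverging).
Lens 2: 1/d_i2 = 1/(-8.68) − 1/(31.90) = -0.1466, so d_i2 = -6.823 cm; m₂ = −d_i2/d_o2 = +0.2139.
m = m₁·m₂ = (+0.2113)(+0.2139) = +0.0452.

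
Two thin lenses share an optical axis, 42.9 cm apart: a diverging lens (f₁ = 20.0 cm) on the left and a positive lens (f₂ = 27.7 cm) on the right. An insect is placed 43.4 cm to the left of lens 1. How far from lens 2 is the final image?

54.3 cm

Lens 1 is diverging, so f₁ = −20.0 cm.
Lens 1: 1/d_i1 = 1/f₁ − 1/d_o1 = 1/(-20.0) − 1/(43.4) = -0.07304, so d_i1 = -13.69 cm.
The intermediate image is 13.69 cm to the left of lens 1 (virtual), which is 42.9 − (-13.69) = 56.59 cm to the left of lens 2, so d_o2 = +56.59 cm.
Lens 2: 1/d_i2 = 1/f₂ − 1/d_o2 = 1/(27.7) − 1/(56.59) = 0.01843, so d_i2 = 54.3 cm.
The final image is real, 54.3 cm to the right of lens 2 (overall magnification ≈ -0.30).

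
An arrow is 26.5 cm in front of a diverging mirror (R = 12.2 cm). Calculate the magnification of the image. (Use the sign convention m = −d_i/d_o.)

m = +0.187

f = R/2 = 12.2/2 = 6.100 cm; for a diverging mirror, f = -6.100 cm.
1/d_i = 1/f − 1/d_o = 1/(-6.100) − 1/(26.5) = -0.2017, so d_i = -4.959 cm.
m = −d_i/d_o = −(-4.959)/(26.5) = +0.187.
The image is virtual, upright and reduced, behind the mirror.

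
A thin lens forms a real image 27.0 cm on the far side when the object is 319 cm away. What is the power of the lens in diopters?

d_i = +27.0 cm.
1/f = 1/d_o + 1/d_i = 1/(319) + 1/(27.0) = 0.04017 cm⁻¹.
f = 24.89 cm = 0.2489 m, so P = 1/f = +4.02 D.

P = +4.02 D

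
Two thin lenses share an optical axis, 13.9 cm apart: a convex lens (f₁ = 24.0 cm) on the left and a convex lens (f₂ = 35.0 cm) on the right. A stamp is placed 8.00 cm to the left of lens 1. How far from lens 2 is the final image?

99.6 cm

Lens 1: 1/d_i1 = 1/f₁ − 1/d_o1 = 1/(24.0) − 1/(8.00) = -0.08333, so d_i1 = -12.00 cm.
The intermediate image is 12.00 cm to the left of lens 1 (virtual), which is 13.9 − (-12.00) = 25.90 cm to the left of lens 2, so d_o2 = +25.90 cm.
Lens 2: 1/d_i2 = 1/f₂ − 1/d_o2 = 1/(35.0) − 1/(25.90) = -0.01004, so d_i2 = -99.6 cm.
The final image is virtual, 99.6 cm to the left of lens 2 (overall magnification ≈ 5.8).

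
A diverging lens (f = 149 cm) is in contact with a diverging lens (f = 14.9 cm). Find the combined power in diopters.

P = -7.38 D

P₁ = 1/f₁ = 1/(-1.49 m) = -0.6711 D; P₂ = 1/f₂ = 1/(-0.149 m) = -6.711 D.
For thin lenses in contact, P = P₁ + P₂ = (-0.6711) + (-6.711) = -7.38 D.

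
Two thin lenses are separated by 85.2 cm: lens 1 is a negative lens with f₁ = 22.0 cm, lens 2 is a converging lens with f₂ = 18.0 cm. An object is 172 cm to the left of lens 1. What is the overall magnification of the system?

f₁ = −22.0 cm (diverging).
Lens 1: 1/d_i1 = 1/(-22.0) − 1/(172) = -0.05127, so d_i1 = -19.51 cm; m₁ = −d_i1/d_o1 = +0.1134.
d_o2 = 85.2 − (-19.51) = 104.7 cm.
Lens 2: 1/d_i2 = 1/(18.0) − 1/(104.7) = 0.04600, so d_i2 = 21.74 cm; m₂ = −d_i2/d_o2 = -0.2076.
m = m₁·m₂ = (+0.1134)(-0.2076) = -0.0235.

m = -0.0235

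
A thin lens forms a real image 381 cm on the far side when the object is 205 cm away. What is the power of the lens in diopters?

d_i = +381 cm.
1/f = 1/d_o + 1/d_i = 1/(205) + 1/(381) = 0.007503 cm⁻¹.
f = 133.3 cm = 1.333 m, so P = 1/f = +0.750 D.

P = +0.750 D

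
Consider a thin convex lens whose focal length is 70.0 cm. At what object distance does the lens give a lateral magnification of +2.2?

m = −d_i/d_o ⇒ d_i = −m·d_o.
1/f = 1/d_o + 1/d_i = 1/d_o − 1/(m·d_o) = (1 − 1/m)/d_o, so d_o = f(1 − 1/m) = (70.00)(1 − 1/(+2.2)) = 38.2 cm.

38.2 cm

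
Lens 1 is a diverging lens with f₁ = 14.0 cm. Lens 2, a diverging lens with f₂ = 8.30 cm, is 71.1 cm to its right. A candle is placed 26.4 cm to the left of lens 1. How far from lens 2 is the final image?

7.52 cm

Lens 1 is diverging, so f₁ = −14.0 cm.
Lens 1: 1/d_i1 = 1/f₁ − 1/d_o1 = 1/(-14.0) − 1/(26.4) = -0.1093, so d_i1 = -9.149 cm.
The intermediate image is 9.149 cm to the left of lens 1 (virtual), which is 71.1 − (-9.149) = 80.25 cm to the left of lens 2, so d_o2 = +80.25 cm.
Lens 2 is diverging, so f₂ = −8.30 cm.
Lens 2: 1/d_i2 = 1/f₂ − 1/d_o2 = 1/(-8.30) − 1/(80.25) = -0.1329, so d_i2 = -7.52 cm.
The final image is virtual, 7.52 cm to the left of lens 2 (overall magnification ≈ 0.032).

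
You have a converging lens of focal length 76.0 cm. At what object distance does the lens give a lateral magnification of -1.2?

139 cm

m = −d_i/d_o ⇒ d_i = −m·d_o.
1/f = 1/d_o + 1/d_i = 1/d_o − 1/(m·d_o) = (1 − 1/m)/d_o, so d_o = f(1 − 1/m) = (76.00)(1 − 1/(-1.2)) = 139 cm.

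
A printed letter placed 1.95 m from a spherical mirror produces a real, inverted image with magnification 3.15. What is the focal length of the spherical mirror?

f = 1.48 m (concave)

m = −d_i/d_o ⇒ d_i = −m·d_o = −(-3.15)·(1.95) = 6.143 m.
1/f = 1/d_o + 1/d_i = 1/(1.95) + 1/(6.143) = 0.6756, so f = 1.48 m.
Since f is positive, the spherical mirror is concave.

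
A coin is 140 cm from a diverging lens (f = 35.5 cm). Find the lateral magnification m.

For a diverging lens, f = -35.5 cm.
1/d_i = 1/f − 1/d_o = 1/(-35.50) − 1/(140) = -0.03531, so d_i = -28.32 cm.
m = −d_i/d_o = −(-28.32)/(140) = +0.202.
The image is virtual, upright and reduced, on the same side as the object.

m = +0.202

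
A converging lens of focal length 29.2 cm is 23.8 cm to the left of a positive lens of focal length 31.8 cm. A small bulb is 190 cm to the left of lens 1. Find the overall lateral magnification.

m = -0.136

Lens 1: 1/d_i1 = 1/(29.2) − 1/(190) = 0.02898, so d_i1 = 34.50 cm; m₁ = −d_i1/d_o1 = -0.1816.
d_o2 = 23.8 − (34.50) = -10.70 cm (virtual object).
Lens 2: 1/d_i2 = 1/(31.8) − 1/(-10.70) = 0.1249, so d_i2 = 8.006 cm; m₂ = −d_i2/d_o2 = +0.7482.
m = m₁·m₂ = (-0.1816)(+0.7482) = -0.136.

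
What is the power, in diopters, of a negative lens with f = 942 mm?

For a negative lens, f = −942 mm.
f = -94.2 cm = -0.942 m.
P = 1/f = 1/(-0.942 m) = -1.06 D.

P = -1.06 D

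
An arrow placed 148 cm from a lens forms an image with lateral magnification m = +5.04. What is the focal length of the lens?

f = 185 cm (converging)

m = −d_i/d_o ⇒ d_i = −m·d_o = −(+5.04)·(148) = -745.9 cm.
1/f = 1/d_o + 1/d_i = 1/(148) + 1/(-745.9) = 0.005416, so f = 185 cm.
Since f is positive, the lens is converging.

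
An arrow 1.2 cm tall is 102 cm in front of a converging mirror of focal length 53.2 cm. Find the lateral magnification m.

m = -1.09

1/d_i = 1/f − 1/d_o = 1/(53.20) − 1/(102) = 0.008993, so d_i = 111.2 cm.
m = −d_i/d_o = −(111.2)/(102) = -1.09.
The image is real, inverted and enlarged, in front of the mirror.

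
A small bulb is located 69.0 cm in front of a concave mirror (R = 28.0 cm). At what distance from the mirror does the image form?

17.6 cm

f = R/2 = 28.0/2 = 14.00 cm.
Mirror equation: 1/s_i = 1/f − 1/s_o = 1/(14.00) − 1/(69.0) = 0.07143 − 0.01449 = 0.05694, so s_i = 17.6 cm.
The image is real, inverted and reduced, in front of the mirror.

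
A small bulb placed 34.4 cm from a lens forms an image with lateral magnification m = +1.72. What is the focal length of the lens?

m = −d_i/d_o ⇒ d_i = −m·d_o = −(+1.72)·(34.4) = -59.17 cm.
1/f = 1/d_o + 1/d_i = 1/(34.4) + 1/(-59.17) = 0.01217, so f = 82.2 cm.
Since f is positive, the lens is converging.

f = 82.2 cm (converging)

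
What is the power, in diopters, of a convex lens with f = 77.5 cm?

f = 77.5 cm = 0.775 m.
P = 1/f = 1/(0.775 m) = +1.29 D.

P = +1.29 D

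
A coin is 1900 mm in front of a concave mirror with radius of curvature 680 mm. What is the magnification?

m = -0.218

f = R/2 = 680/2 = 340.0 mm.
1/d_i = 1/f − 1/d_o = 1/(340.0) − 1/(1900) = 0.002415, so d_i = 414.1 mm.
m = −d_i/d_o = −(414.1)/(1900) = -0.218.
The image is real, inverted and reduced, in front of the mirror.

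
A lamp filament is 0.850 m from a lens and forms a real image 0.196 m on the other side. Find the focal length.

Real image ⇒ d_i = +0.196 m.
1/f = 1/d_o + 1/d_i = 1/(0.850) + 1/(0.196) = 6.279, so f = 0.159 m.
Since f is positive, the lens is converging.

f = 0.159 m (converging)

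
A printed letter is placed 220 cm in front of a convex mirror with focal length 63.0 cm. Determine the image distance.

For a convex mirror, f = -63.0 cm.
Mirror equation: 1/v = 1/f − 1/u = 1/(-63.00) − 1/(220) = -0.01587 − 0.004545 = -0.02042, so v = -49.0 cm.
The image is virtual, upright and reduced, behind the mirror.

49.0 cm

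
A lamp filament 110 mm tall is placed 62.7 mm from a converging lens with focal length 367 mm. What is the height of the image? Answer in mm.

1/d_i = 1/f − 1/d_o = 1/(367.0) − 1/(62.7) = -0.01322, so d_i = -75.62 mm.
m = −d_i/d_o = +1.206.
|h_i| = |m|·h_o = 1.206 × 110 = 133 mm. The image is virtual, upright and enlarged, on the same side as the object.

133 mm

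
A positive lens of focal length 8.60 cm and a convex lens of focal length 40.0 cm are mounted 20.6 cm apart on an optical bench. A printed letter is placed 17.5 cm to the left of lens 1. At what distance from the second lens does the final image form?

4.06 cm

Lens 1: 1/d_i1 = 1/f₁ − 1/d_o1 = 1/(8.60) − 1/(17.5) = 0.05914, so d_i1 = 16.91 cm.
The intermediate image is 16.91 cm to the right of lens 1, which is 20.6 − (16.91) = 3.690 cm to the left of lens 2, so d_o2 = +3.690 cm.
Lens 2: 1/d_i2 = 1/f₂ − 1/d_o2 = 1/(40.0) − 1/(3.690) = -0.2460, so d_i2 = -4.06 cm.
The final image is virtual, 4.06 cm to the left of lens 2 (overall magnification ≈ -1.1).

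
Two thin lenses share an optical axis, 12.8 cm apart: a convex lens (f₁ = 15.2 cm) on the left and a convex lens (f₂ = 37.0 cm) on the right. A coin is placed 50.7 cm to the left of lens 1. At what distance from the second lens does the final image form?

7.18 cm

Lens 1: 1/d_i1 = 1/f₁ − 1/d_o1 = 1/(15.2) − 1/(50.7) = 0.04607, so d_i1 = 21.71 cm.
The intermediate image is 21.71 cm to the right of lens 1, which lies 8.910 cm to the right of lens 2 — a virtual object — so d_o2 = −8.910 cm.
Lens 2: 1/d_i2 = 1/f₂ − 1/d_o2 = 1/(37.0) − 1/(-8.910) = 0.1393, so d_i2 = 7.18 cm.
The final image is real, 7.18 cm to the right of lens 2 (overall magnification ≈ -0.35).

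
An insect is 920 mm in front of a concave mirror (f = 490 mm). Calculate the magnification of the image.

m = -1.14

1/d_i = 1/f − 1/d_o = 1/(490.0) − 1/(920) = 0.0009539, so d_i = 1048 mm.
m = −d_i/d_o = −(1048)/(920) = -1.14.
The image is real, inverted and enlarged, in front of the mirror.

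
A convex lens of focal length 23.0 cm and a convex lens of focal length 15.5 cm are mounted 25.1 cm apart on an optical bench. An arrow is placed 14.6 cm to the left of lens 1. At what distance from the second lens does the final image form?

20.3 cm

Lens 1: 1/d_i1 = 1/f₁ − 1/d_o1 = 1/(23.0) − 1/(14.6) = -0.02501, so d_i1 = -39.98 cm.
The intermediate image is 39.98 cm to the left of lens 1 (virtual), which is 25.1 − (-39.98) = 65.08 cm to the left of lens 2, so d_o2 = +65.08 cm.
Lens 2: 1/d_i2 = 1/f₂ − 1/d_o2 = 1/(15.5) − 1/(65.08) = 0.04915, so d_i2 = 20.3 cm.
The final image is real, 20.3 cm to the right of lens 2 (overall magnification ≈ -0.86).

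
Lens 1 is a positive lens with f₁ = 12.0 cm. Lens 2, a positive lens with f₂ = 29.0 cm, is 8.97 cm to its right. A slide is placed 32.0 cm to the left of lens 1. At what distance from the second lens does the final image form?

7.56 cm

Lens 1: 1/d_i1 = 1/f₁ − 1/d_o1 = 1/(12.0) − 1/(32.0) = 0.05208, so d_i1 = 19.20 cm.
The intermediate image is 19.20 cm to the right of lens 1, which lies 10.23 cm to the right of lens 2 — a virtual object — so d_o2 = −10.23 cm.
Lens 2: 1/d_i2 = 1/f₂ − 1/d_o2 = 1/(29.0) − 1/(-10.23) = 0.1322, so d_i2 = 7.56 cm.
The final image is real, 7.56 cm to the right of lens 2 (overall magnification ≈ -0.44).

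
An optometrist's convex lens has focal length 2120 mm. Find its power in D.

f = 212 cm = 2.12 m.
P = 1/f = 1/(2.12 m) = +0.472 D.

P = +0.472 D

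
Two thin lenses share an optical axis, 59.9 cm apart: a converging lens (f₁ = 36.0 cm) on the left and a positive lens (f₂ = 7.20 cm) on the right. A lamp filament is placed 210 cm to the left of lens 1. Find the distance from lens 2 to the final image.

Lens 1: 1/d_i1 = 1/f₁ − 1/d_o1 = 1/(36.0) − 1/(210) = 0.02302, so d_i1 = 43.45 cm.
The intermediate image is 43.45 cm to the right of lens 1, which is 59.9 − (43.45) = 16.45 cm to the left of lens 2, so d_o2 = +16.45 cm.
Lens 2: 1/d_i2 = 1/f₂ − 1/d_o2 = 1/(7.20) − 1/(16.45) = 0.07810, so d_i2 = 12.8 cm.
The final image is real, 12.8 cm to the right of lens 2 (overall magnification ≈ 0.16).

12.8 cm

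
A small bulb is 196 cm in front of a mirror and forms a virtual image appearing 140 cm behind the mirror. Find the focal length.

Virtual image ⇒ d_i = −140 cm.
1/f = 1/d_o + 1/d_i = 1/(196) + 1/(-140) = -0.002041, so f = -490 cm.
Since f is negative, the mirror is convex.

f = -490 cm (convex)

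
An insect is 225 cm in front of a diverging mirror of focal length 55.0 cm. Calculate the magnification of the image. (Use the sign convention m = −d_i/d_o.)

For a diverging mirror, f = -55.0 cm.
1/d_i = 1/f − 1/d_o = 1/(-55.00) − 1/(225) = -0.02263, so d_i = -44.20 cm.
m = −d_i/d_o = −(-44.20)/(225) = +0.196.
The image is virtual, upright and reduced, behind the mirror.

m = +0.196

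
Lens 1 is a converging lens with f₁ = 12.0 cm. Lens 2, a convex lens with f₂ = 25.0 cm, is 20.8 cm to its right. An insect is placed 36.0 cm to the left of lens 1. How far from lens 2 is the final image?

3.15 cm

Lens 1: 1/d_i1 = 1/f₁ − 1/d_o1 = 1/(12.0) − 1/(36.0) = 0.05556, so d_i1 = 18.00 cm.
The intermediate image is 18.00 cm to the right of lens 1, which is 20.8 − (18.00) = 2.800 cm to the left of lens 2, so d_o2 = +2.800 cm.
Lens 2: 1/d_i2 = 1/f₂ − 1/d_o2 = 1/(25.0) − 1/(2.800) = -0.3171, so d_i2 = -3.15 cm.
The final image is virtual, 3.15 cm to the left of lens 2 (overall magnification ≈ -0.56).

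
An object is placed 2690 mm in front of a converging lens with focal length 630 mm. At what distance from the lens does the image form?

Lens equation: 1/d_i = 1/f − 1/d_o = 1/(630.0) − 1/(2690) = 0.001587 − 0.0003717 = 0.001216, so d_i = 823 mm.
The image is real, inverted and reduced, on the far side of the lens.

823 mm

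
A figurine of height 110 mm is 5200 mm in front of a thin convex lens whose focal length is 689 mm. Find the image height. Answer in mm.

16.8 mm

1/d_i = 1/f − 1/d_o = 1/(689.0) − 1/(5200) = 0.001259, so d_i = 794.2 mm.
m = −d_i/d_o = -0.1527.
|h_i| = |m|·h_o = 0.1527 × 110 = 16.8 mm. The image is real, inverted and reduced, on the far side of the lens.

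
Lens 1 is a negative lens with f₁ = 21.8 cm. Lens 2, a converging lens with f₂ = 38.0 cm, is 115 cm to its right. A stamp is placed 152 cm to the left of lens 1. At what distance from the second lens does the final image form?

Lens 1 is diverging, so f₁ = −21.8 cm.
Lens 1: 1/d_i1 = 1/f₁ − 1/d_o1 = 1/(-21.8) − 1/(152) = -0.05245, so d_i1 = -19.07 cm.
The intermediate image is 19.07 cm to the left of lens 1 (virtual), which is 115 − (-19.07) = 134.1 cm to the left of lens 2, so d_o2 = +134.1 cm.
Lens 2: 1/d_i2 = 1/f₂ − 1/d_o2 = 1/(38.0) − 1/(134.1) = 0.01886, so d_i2 = 53.0 cm.
The final image is real, 53.0 cm to the right of lens 2 (overall magnification ≈ -0.050).

53.0 cm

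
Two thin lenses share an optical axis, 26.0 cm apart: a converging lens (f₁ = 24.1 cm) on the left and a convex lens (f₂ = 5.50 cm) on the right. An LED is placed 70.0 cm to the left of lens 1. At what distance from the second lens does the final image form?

Lens 1: 1/d_i1 = 1/f₁ − 1/d_o1 = 1/(24.1) − 1/(70.0) = 0.02721, so d_i1 = 36.75 cm.
The intermediate image is 36.75 cm to the right of lens 1, which lies 10.75 cm to the right of lens 2 — a virtual object — so d_o2 = −10.75 cm.
Lens 2: 1/d_i2 = 1/f₂ − 1/d_o2 = 1/(5.50) − 1/(-10.75) = 0.2748, so d_i2 = 3.64 cm.
The final image is real, 3.64 cm to the right of lens 2 (overall magnification ≈ -0.18).

3.64 cm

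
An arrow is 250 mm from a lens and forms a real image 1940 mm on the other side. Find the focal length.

Real image ⇒ d_i = +1940 mm.
1/f = 1/d_o + 1/d_i = 1/(250) + 1/(1940) = 0.004515, so f = 221 mm.
Since f is positive, the lens is converging.

f = 221 mm (converging)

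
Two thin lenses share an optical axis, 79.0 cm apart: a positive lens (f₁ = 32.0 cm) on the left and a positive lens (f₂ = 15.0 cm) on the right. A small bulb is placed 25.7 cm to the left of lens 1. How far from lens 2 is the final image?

16.2 cm

Lens 1: 1/d_i1 = 1/f₁ − 1/d_o1 = 1/(32.0) − 1/(25.7) = -0.007661, so d_i1 = -130.5 cm.
The intermediate image is 130.5 cm to the left of lens 1 (virtual), which is 79.0 − (-130.5) = 209.5 cm to the left of lens 2, so d_o2 = +209.5 cm.
Lens 2: 1/d_i2 = 1/f₂ − 1/d_o2 = 1/(15.0) − 1/(209.5) = 0.06189, so d_i2 = 16.2 cm.
The final image is real, 16.2 cm to the right of lens 2 (overall magnification ≈ -0.39).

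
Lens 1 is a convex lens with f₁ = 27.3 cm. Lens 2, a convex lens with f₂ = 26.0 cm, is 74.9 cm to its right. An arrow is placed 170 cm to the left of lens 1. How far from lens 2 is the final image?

67.3 cm

Lens 1: 1/d_i1 = 1/f₁ − 1/d_o1 = 1/(27.3) − 1/(170) = 0.03075, so d_i1 = 32.52 cm.
The intermediate image is 32.52 cm to the right of lens 1, which is 74.9 − (32.52) = 42.38 cm to the left of lens 2, so d_o2 = +42.38 cm.
Lens 2: 1/d_i2 = 1/f₂ − 1/d_o2 = 1/(26.0) − 1/(42.38) = 0.01487, so d_i2 = 67.3 cm.
The final image is real, 67.3 cm to the right of lens 2 (overall magnification ≈ 0.30).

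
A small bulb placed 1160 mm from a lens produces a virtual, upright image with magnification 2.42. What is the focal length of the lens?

f = 1980 mm (converging)

m = −d_i/d_o ⇒ d_i = −m·d_o = −(+2.42)·(1160) = -2807 mm.
1/f = 1/d_o + 1/d_i = 1/(1160) + 1/(-2807) = 0.0005058, so f = 1980 mm.
Since f is positive, the lens is converging.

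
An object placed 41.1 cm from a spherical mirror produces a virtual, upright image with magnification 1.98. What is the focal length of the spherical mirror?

m = −d_i/d_o ⇒ d_i = −m·d_o = −(+1.98)·(41.1) = -81.38 cm.
1/f = 1/d_o + 1/d_i = 1/(41.1) + 1/(-81.38) = 0.01204, so f = 83.0 cm.
Since f is positive, the spherical mirror is concave.

f = 83.0 cm (concave)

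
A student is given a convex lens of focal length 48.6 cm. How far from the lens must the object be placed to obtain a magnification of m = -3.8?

m = −d_i/d_o ⇒ d_i = −m·d_o.
1/f = 1/d_o + 1/d_i = 1/d_o − 1/(m·d_o) = (1 − 1/m)/d_o, so d_o = f(1 − 1/m) = (48.60)(1 − 1/(-3.8)) = 61.4 cm.

61.4 cm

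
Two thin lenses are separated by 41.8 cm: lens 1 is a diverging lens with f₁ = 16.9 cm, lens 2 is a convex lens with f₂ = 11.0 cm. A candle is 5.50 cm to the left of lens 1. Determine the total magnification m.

f₁ = −16.9 cm (diverging).
Lens 1: 1/d_i1 = 1/(-16.9) − 1/(5.50) = -0.2410, so d_i1 = -4.150 cm; m₁ = −d_i1/d_o1 = +0.7545.
d_o2 = 41.8 − (-4.150) = 45.95 cm.
Lens 2: 1/d_i2 = 1/(11.0) − 1/(45.95) = 0.06915, so d_i2 = 14.46 cm; m₂ = −d_i2/d_o2 = -0.3147.
m = m₁·m₂ = (+0.7545)(-0.3147) = -0.237.

m = -0.237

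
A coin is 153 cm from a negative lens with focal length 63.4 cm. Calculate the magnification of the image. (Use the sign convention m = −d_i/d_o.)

For a negative lens, f = -63.4 cm.
1/d_i = 1/f − 1/d_o = 1/(-63.40) − 1/(153) = -0.02231, so d_i = -44.83 cm.
m = −d_i/d_o = −(-44.83)/(153) = +0.293.
The image is virtual, upright and reduced, on the same side as the object.

m = +0.293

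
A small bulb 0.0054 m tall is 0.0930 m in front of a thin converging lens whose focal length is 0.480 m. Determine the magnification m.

1/d_i = 1/f − 1/d_o = 1/(0.4800) − 1/(0.0930) = -8.669, so d_i = -0.1153 m.
m = −d_i/d_o = −(-0.1153)/(0.0930) = +1.24.
The image is virtual, upright and enlarged, on the same side as the object.

m = +1.24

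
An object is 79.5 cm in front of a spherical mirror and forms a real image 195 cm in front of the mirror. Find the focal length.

Real image ⇒ d_i = +195 cm.
1/f = 1/d_o + 1/d_i = 1/(79.5) + 1/(195) = 0.01771, so f = 56.5 cm.
Since f is positive, the spherical mirror is concave.

f = 56.5 cm (concave)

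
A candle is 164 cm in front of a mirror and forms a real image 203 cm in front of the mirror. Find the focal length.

Real image ⇒ d_i = +203 cm.
1/f = 1/d_o + 1/d_i = 1/(164) + 1/(203) = 0.01102, so f = 90.7 cm.
Since f is positive, the mirror is concave.

f = 90.7 cm (concave)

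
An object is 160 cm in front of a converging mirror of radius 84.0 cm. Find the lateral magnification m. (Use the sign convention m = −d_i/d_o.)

m = -0.356

f = R/2 = 84.0/2 = 42.00 cm.
1/d_i = 1/f − 1/d_o = 1/(42.00) − 1/(160) = 0.01756, so d_i = 56.95 cm.
m = −d_i/d_o = −(56.95)/(160) = -0.356.
The image is real, inverted and reduced, in front of the mirror.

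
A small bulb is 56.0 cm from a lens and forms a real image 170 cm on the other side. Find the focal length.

f = 42.1 cm (converging)

Real image ⇒ d_i = +170 cm.
1/f = 1/d_o + 1/d_i = 1/(56.0) + 1/(170) = 0.02374, so f = 42.1 cm.
Since f is positive, the lens is converging.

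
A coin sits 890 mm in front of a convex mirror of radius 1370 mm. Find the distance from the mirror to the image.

f = R/2 = 1370/2 = 685.0 mm; for a convex mirror, f = -685.0 mm.
Mirror equation: 1/s_i = 1/f − 1/s_o = 1/(-685.0) − 1/(890) = -0.001460 − 0.001124 = -0.002583, so s_i = -387 mm.
The image is virtual, upright and reduced, behind the mirror.

387 mm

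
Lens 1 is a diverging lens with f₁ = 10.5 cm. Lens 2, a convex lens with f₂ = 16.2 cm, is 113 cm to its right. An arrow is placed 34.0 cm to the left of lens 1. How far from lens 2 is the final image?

18.7 cm

Lens 1 is diverging, so f₁ = −10.5 cm.
Lens 1: 1/d_i1 = 1/f₁ − 1/d_o1 = 1/(-10.5) − 1/(34.0) = -0.1246, so d_i1 = -8.022 cm.
The intermediate image is 8.022 cm to the left of lens 1 (virtual), which is 113 − (-8.022) = 121.0 cm to the left of lens 2, so d_o2 = +121.0 cm.
Lens 2: 1/d_i2 = 1/f₂ − 1/d_o2 = 1/(16.2) − 1/(121.0) = 0.05346, so d_i2 = 18.7 cm.
The final image is real, 18.7 cm to the right of lens 2 (overall magnification ≈ -0.036).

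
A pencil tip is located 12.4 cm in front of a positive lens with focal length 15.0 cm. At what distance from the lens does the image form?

Lens equation: 1/s_i = 1/f − 1/s_o = 1/(15.00) − 1/(12.4) = 0.06667 − 0.08065 = -0.01398, so s_i = -71.5 cm.
The image is virtual, upright and enlarged, on the same side as the object.

71.5 cm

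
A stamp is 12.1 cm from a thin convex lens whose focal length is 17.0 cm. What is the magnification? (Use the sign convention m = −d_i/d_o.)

1/d_i = 1/f − 1/d_o = 1/(17.00) − 1/(12.1) = -0.02382, so d_i = -41.98 cm.
m = −d_i/d_o = −(-41.98)/(12.1) = +3.47.
The image is virtual, upright and enlarged, on the same side as the object.

m = +3.47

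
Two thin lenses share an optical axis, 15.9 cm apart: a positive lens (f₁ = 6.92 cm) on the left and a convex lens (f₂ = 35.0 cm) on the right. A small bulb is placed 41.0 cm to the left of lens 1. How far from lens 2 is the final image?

Lens 1: 1/d_i1 = 1/f₁ − 1/d_o1 = 1/(6.92) − 1/(41.0) = 0.1201, so d_i1 = 8.325 cm.
The intermediate image is 8.325 cm to the right of lens 1, which is 15.9 − (8.325) = 7.575 cm to the left of lens 2, so d_o2 = +7.575 cm.
Lens 2: 1/d_i2 = 1/f₂ − 1/d_o2 = 1/(35.0) − 1/(7.575) = -0.1034, so d_i2 = -9.67 cm.
The final image is virtual, 9.67 cm to the left of lens 2 (overall magnification ≈ -0.26).

9.67 cm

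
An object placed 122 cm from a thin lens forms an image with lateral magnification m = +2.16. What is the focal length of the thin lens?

m = −d_i/d_o ⇒ d_i = −m·d_o = −(+2.16)·(122) = -263.5 cm.
1/f = 1/d_o + 1/d_i = 1/(122) + 1/(-263.5) = 0.004402, so f = 227 cm.
Since f is positive, the thin lens is converging.

f = 227 cm (converging)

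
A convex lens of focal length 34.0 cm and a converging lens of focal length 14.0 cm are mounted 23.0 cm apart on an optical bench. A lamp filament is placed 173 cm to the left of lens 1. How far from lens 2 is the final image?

Lens 1: 1/d_i1 = 1/f₁ − 1/d_o1 = 1/(34.0) − 1/(173) = 0.02363, so d_i1 = 42.32 cm.
The intermediate image is 42.32 cm to the right of lens 1, which lies 19.32 cm to the right of lens 2 — a virtual object — so d_o2 = −19.32 cm.
Lens 2: 1/d_i2 = 1/f₂ − 1/d_o2 = 1/(14.0) − 1/(-19.32) = 0.1232, so d_i2 = 8.12 cm.
The final image is real, 8.12 cm to the right of lens 2 (overall magnification ≈ -0.10).

8.12 cm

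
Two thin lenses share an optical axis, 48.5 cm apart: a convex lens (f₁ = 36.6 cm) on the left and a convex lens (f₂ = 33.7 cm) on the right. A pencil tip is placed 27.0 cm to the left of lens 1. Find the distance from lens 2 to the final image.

Lens 1: 1/d_i1 = 1/f₁ − 1/d_o1 = 1/(36.6) − 1/(27.0) = -0.009715, so d_i1 = -102.9 cm.
The intermediate image is 102.9 cm to the left of lens 1 (virtual), which is 48.5 − (-102.9) = 151.4 cm to the left of lens 2, so d_o2 = +151.4 cm.
Lens 2: 1/d_i2 = 1/f₂ − 1/d_o2 = 1/(33.7) − 1/(151.4) = 0.02307, so d_i2 = 43.3 cm.
The final image is real, 43.3 cm to the right of lens 2 (overall magnification ≈ -1.1).

43.3 cm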